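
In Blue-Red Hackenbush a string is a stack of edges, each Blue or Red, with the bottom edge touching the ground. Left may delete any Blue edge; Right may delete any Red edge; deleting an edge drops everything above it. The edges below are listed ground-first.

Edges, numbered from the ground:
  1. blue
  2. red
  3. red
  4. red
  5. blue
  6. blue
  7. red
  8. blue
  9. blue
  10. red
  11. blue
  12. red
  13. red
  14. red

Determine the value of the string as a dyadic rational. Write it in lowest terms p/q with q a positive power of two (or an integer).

1745/8192

Recurse on prefixes of the 14-edge string blue red red red blue blue red blue blue red blue red red red:
step 1: add blue to get b; options L={ 0 } R={ · } gives 1
step 2: add red to get br; options L={ 0 } R={ 1 } gives 1/2
step 3: add red to get brr; options L={ 0 } R={ 1/2 1 } gives 1/4
step 4: add red to get brrr; options L={ 0 } R={ 1/4 1/2 1 } gives 1/8
step 5: add blue to get brrrb; options L={ 0 1/8 } R={ 1/4 1/2 1 } gives 3/16
step 6: add blue to get brrrbb; options L={ 0 1/8 3/16 } R={ 1/4 1/2 1 } gives 7/32
step 7: add red to get brrrbbr; options L={ 0 1/8 3/16 } R={ 7/32 1/4 1/2 1 } gives 13/64
step 8: add blue to get brrrbbrb; options L={ 0 1/8 3/16 13/64 } R={ 7/32 1/4 1/2 1 } gives 27/128
step 9: add blue to get brrrbbrbb; options L={ 0 1/8 3/16 13/64 27/128 } R={ 7/32 1/4 1/2 1 } gives 55/256
step 10: add red to get brrrbbrbbr; options L={ 0 1/8 3/16 13/64 27/128 } R={ 55/256 7/32 1/4 1/2 1 } gives 109/512
step 11: add blue to get brrrbbrbbrb; options L={ 0 1/8 3/16 13/64 27/128 109/512 } R={ 55/256 7/32 1/4 1/2 1 } gives 219/1024
step 12: add red to get brrrbbrbbrbr; options L={ 0 1/8 3/16 13/64 27/128 109/512 } R={ 219/1024 55/256 7/32 1/4 1/2 1 } gives 437/2048
step 13: add red to get brrrbbrbbrbrr; options L={ 0 1/8 3/16 13/64 27/128 109/512 } R={ 437/2048 219/1024 55/256 7/32 1/4 1/2 1 } gives 873/4096
step 14: add red to get brrrbbrbbrbrrr; options L={ 0 1/8 3/16 13/64 27/128 109/512 } R={ 873/4096 437/2048 219/1024 55/256 7/32 1/4 1/2 1 } gives 1745/8192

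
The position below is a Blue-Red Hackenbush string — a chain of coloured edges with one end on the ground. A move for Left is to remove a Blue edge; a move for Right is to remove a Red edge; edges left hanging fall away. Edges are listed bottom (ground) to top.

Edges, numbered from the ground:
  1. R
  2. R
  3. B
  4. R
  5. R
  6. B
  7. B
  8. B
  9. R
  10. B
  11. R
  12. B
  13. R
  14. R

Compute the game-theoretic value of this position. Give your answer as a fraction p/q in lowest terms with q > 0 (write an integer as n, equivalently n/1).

-7255/4096

step 1: add R to get R; options L={ ∅ } R={ 0 } ⇒ -1
step 2: add R to get RR; options L={ ∅ } R={ -1,0 } ⇒ -2
step 3: add B to get RRB; options L={ -2 } R={ -1,0 } ⇒ -3/2
step 4: add R to get RRBR; options L={ -2 } R={ -3/2,-1,0 } ⇒ -7/4
step 5: add R to get RRBRR; options L={ -2 } R={ -7/4,-3/2,-1,0 } ⇒ -15/8
step 6: add B to get RRBRRB; options L={ -2,-15/8 } R={ -7/4,-3/2,-1,0 } ⇒ -29/16
step 7: add B to get RRBRRBB; options L={ -2,-15/8,-29/16 } R={ -7/4,-3/2,-1,0 } ⇒ -57/32
step 8: add B to get RRBRRBBB; options L={ -2,-15/8,-29/16,-57/32 } R={ -7/4,-3/2,-1,0 } ⇒ -113/64
step 9: add R to get RRBRRBBBR; options L={ -2,-15/8,-29/16,-57/32 } R={ -113/64,-7/4,-3/2,-1,0 } ⇒ -227/128
step 10: add B to get RRBRRBBBRB; options L={ -2,-15/8,-29/16,-57/32,-227/128 } R={ -113/64,-7/4,-3/2,-1,0 } ⇒ -453/256
step 11: add R to get RRBRRBBBRBR; options L={ -2,-15/8,-29/16,-57/32,-227/128 } R={ -453/256,-113/64,-7/4,-3/2,-1,0 } ⇒ -907/512
step 12: add B to get RRBRRBBBRBRB; options L={ -2,-15/8,-29/16,-57/32,-227/128,-907/512 } R={ -453/256,-113/64,-7/4,-3/2,-1,0 } ⇒ -1813/1024
step 13: add R to get RRBRRBBBRBRBR; options L={ -2,-15/8,-29/16,-57/32,-227/128,-907/512 } R={ -1813/1024,-453/256,-113/64,-7/4,-3/2,-1,0 } ⇒ -3627/2048
step 14: add R to get RRBRRBBBRBRBRR; options L={ -2,-15/8,-29/16,-57/32,-227/128,-907/512 } R={ -3627/2048,-1813/1024,-453/256,-113/64,-7/4,-3/2,-1,0 } ⇒ -7255/4096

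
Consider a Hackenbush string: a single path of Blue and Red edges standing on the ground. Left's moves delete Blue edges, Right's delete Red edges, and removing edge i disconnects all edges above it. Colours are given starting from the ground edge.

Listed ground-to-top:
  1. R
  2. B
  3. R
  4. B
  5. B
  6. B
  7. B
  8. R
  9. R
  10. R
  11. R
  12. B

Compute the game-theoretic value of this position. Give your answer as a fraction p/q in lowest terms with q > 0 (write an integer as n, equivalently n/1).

-1085/2048

Build value(s[:k]) for k = 1..12, string s = R B R B B B B R R R R B.
R: Left {  }, Right { 0 } = simplest -1
RB: Left { -1 }, Right { 0 } = simplest -1/2
RBR: Left { -1 }, Right { -1/2, 0 } = simplest -3/4
RBRB: Left { -1, -3/4 }, Right { -1/2, 0 } = simplest -5/8
RBRBB: Left { -1, -3/4, -5/8 }, Right { -1/2, 0 } = simplest -9/16
RBRBBB: Left { -1, -3/4, -5/8, -9/16 }, Right { -1/2, 0 } = simplest -17/32
RBRBBBB: Left { -1, -3/4, -5/8, -9/16, -17/32 }, Right { -1/2, 0 } = simplest -33/64
RBRBBBBR: Left { -1, -3/4, -5/8, -9/16, -17/32 }, Right { -33/64, -1/2, 0 } = simplest -67/128
RBRBBBBRR: Left { -1, -3/4, -5/8, -9/16, -17/32 }, Right { -67/128, -33/64, -1/2, 0 } = simplest -135/256
RBRBBBBRRR: Left { -1, -3/4, -5/8, -9/16, -17/32 }, Right { -135/256, -67/128, -33/64, -1/2, 0 } = simplest -271/512
RBRBBBBRRRR: Left { -1, -3/4, -5/8, -9/16, -17/32 }, Right { -271/512, -135/256, -67/128, -33/64, -1/2, 0 } = simplest -543/1024
RBRBBBBRRRRB: Left { -1, -3/4, -5/8, -9/16, -17/32, -543/1024 }, Right { -271/512, -135/256, -67/128, -33/64, -1/2, 0 } = simplest -1085/2048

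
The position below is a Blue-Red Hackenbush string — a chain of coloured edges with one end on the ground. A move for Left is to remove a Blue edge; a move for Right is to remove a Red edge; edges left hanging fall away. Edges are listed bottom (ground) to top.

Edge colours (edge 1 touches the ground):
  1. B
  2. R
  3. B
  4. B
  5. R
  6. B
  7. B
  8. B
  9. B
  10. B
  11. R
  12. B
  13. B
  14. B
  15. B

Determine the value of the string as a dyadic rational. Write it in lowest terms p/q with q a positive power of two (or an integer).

Prefix values for B R B B R B B B B B R B B B B via {L|R} + simplicity:
1 of 15 · B · max L 0 · min R +∞ → 1
2 of 15 · BR · max L 0 · min R 1 → 1/2
3 of 15 · BRB · max L 1/2 · min R 1 → 3/4
4 of 15 · BRBB · max L 3/4 · min R 1 → 7/8
5 of 15 · BRBBR · max L 3/4 · min R 7/8 → 13/16
6 of 15 · BRBBRB · max L 13/16 · min R 7/8 → 27/32
7 of 15 · BRBBRBB · max L 27/32 · min R 7/8 → 55/64
8 of 15 · BRBBRBBB · max L 55/64 · min R 7/8 → 111/128
9 of 15 · BRBBRBBBB · max L 111/128 · min R 7/8 → 223/256
10 of 15 · BRBBRBBBBB · max L 223/256 · min R 7/8 → 447/512
11 of 15 · BRBBRBBBBBR · max L 223/256 · min R 447/512 → 893/1024
12 of 15 · BRBBRBBBBBRB · max L 893/1024 · min R 447/512 → 1787/2048
13 of 15 · BRBBRBBBBBRBB · max L 1787/2048 · min R 447/512 → 3575/4096
14 of 15 · BRBBRBBBBBRBBB · max L 3575/4096 · min R 447/512 → 7151/8192
15 of 15 · BRBBRBBBBBRBBBB · max L 7151/8192 · min R 447/512 → 14303/16384

14303/16384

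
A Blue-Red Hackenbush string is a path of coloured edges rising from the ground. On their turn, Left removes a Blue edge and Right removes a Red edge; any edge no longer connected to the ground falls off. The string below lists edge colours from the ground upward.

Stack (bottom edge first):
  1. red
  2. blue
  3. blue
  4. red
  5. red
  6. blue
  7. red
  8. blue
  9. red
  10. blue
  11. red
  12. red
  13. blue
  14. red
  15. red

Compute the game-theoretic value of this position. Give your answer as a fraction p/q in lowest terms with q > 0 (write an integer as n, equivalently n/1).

Prefix values for red blue blue red red blue red blue red blue red red blue red red via {L|R} + simplicity:
r: Left { (no moves) }, Right { 0 } gives simplest -1
rb: Left { -1 }, Right { 0 } gives simplest -1/2
rbb: Left { -1, -1/2 }, Right { 0 } gives simplest -1/4
rbbr: Left { -1, -1/2 }, Right { -1/4, 0 } gives simplest -3/8
rbbrr: Left { -1, -1/2 }, Right { -3/8, -1/4, 0 } gives simplest -7/16
rbbrrb: Left { -1, -1/2, -7/16 }, Right { -3/8, -1/4, 0 } gives simplest -13/32
rbbrrbr: Left { -1, -1/2, -7/16 }, Right { -13/32, -3/8, -1/4, 0 } gives simplest -27/64
rbbrrbrb: Left { -1, -1/2, -7/16, -27/64 }, Right { -13/32, -3/8, -1/4, 0 } gives simplest -53/128
rbbrrbrbr: Left { -1, -1/2, -7/16, -27/64 }, Right { -53/128, -13/32, -3/8, -1/4, 0 } gives simplest -107/256
rbbrrbrbrb: Left { -1, -1/2, -7/16, -27/64, -107/256 }, Right { -53/128, -13/32, -3/8, -1/4, 0 } gives simplest -213/512
rbbrrbrbrbr: Left { -1, -1/2, -7/16, -27/64, -107/256 }, Right { -213/512, -53/128, -13/32, -3/8, -1/4, 0 } gives simplest -427/1024
rbbrrbrbrbrr: Left { -1, -1/2, -7/16, -27/64, -107/256 }, Right { -427/1024, -213/512, -53/128, -13/32, -3/8, -1/4, 0 } gives simplest -855/2048
rbbrrbrbrbrrb: Left { -1, -1/2, -7/16, -27/64, -107/256, -855/2048 }, Right { -427/1024, -213/512, -53/128, -13/32, -3/8, -1/4, 0 } gives simplest -1709/4096
rbbrrbrbrbrrbr: Left { -1, -1/2, -7/16, -27/64, -107/256, -855/2048 }, Right { -1709/4096, -427/1024, -213/512, -53/128, -13/32, -3/8, -1/4, 0 } gives simplest -3419/8192
rbbrrbrbrbrrbrr: Left { -1, -1/2, -7/16, -27/64, -107/256, -855/2048 }, Right { -3419/8192, -1709/4096, -427/1024, -213/512, -53/128, -13/32, -3/8, -1/4, 0 } gives simplest -6839/16384

-6839/16384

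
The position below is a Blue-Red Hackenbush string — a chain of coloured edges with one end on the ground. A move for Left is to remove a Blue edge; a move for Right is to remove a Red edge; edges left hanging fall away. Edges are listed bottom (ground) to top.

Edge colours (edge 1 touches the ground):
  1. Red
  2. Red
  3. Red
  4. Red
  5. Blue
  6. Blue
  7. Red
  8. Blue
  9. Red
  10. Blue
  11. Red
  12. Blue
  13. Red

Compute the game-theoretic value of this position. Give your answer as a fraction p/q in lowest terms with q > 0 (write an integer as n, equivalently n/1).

step 1: add Red to get R; options L={ none } R={ 0 } gives -1
step 2: add Red to get RR; options L={ none } R={ -1 0 } gives -2
step 3: add Red to get RRR; options L={ none } R={ -2 -1 0 } gives -3
step 4: add Red to get RRRR; options L={ none } R={ -3 -2 -1 0 } gives -4
step 5: add Blue to get RRRRB; options L={ -4 } R={ -3 -2 -1 0 } gives -7/2
step 6: add Blue to get RRRRBB; options L={ -4 -7/2 } R={ -3 -2 -1 0 } gives -13/4
step 7: add Red to get RRRRBBR; options L={ -4 -7/2 } R={ -13/4 -3 -2 -1 0 } gives -27/8
step 8: add Blue to get RRRRBBRB; options L={ -4 -7/2 -27/8 } R={ -13/4 -3 -2 -1 0 } gives -53/16
step 9: add Red to get RRRRBBRBR; options L={ -4 -7/2 -27/8 } R={ -53/16 -13/4 -3 -2 -1 0 } gives -107/32
step 10: add Blue to get RRRRBBRBRB; options L={ -4 -7/2 -27/8 -107/32 } R={ -53/16 -13/4 -3 -2 -1 0 } gives -213/64
step 11: add Red to get RRRRBBRBRBR; options L={ -4 -7/2 -27/8 -107/32 } R={ -213/64 -53/16 -13/4 -3 -2 -1 0 } gives -427/128
step 12: add Blue to get RRRRBBRBRBRB; options L={ -4 -7/2 -27/8 -107/32 -427/128 } R={ -213/64 -53/16 -13/4 -3 -2 -1 0 } gives -853/256
step 13: add Red to get RRRRBBRBRBRBR; options L={ -4 -7/2 -27/8 -107/32 -427/128 } R={ -853/256 -213/64 -53/16 -13/4 -3 -2 -1 0 } gives -1707/512

-1707/512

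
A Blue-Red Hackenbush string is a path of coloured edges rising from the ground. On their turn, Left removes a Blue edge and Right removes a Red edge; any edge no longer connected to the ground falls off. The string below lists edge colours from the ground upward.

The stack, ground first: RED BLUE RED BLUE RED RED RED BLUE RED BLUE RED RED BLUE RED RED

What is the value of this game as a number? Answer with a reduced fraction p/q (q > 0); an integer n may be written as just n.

Recurse on prefixes of the 15-edge string RED BLUE RED BLUE RED RED RED BLUE RED BLUE RED RED BLUE RED RED:
g(R) = { none | 0 } → -1
g(RB) = { -1 | 0 } → -1/2
g(RBR) = { -1 | -1/2; 0 } → -3/4
g(RBRB) = { -1; -3/4 | -1/2; 0 } → -5/8
g(RBRBR) = { -1; -3/4 | -5/8; -1/2; 0 } → -11/16
g(RBRBRR) = { -1; -3/4 | -11/16; -5/8; -1/2; 0 } → -23/32
g(RBRBRRR) = { -1; -3/4 | -23/32; -11/16; -5/8; -1/2; 0 } → -47/64
g(RBRBRRRB) = { -1; -3/4; -47/64 | -23/32; -11/16; -5/8; -1/2; 0 } → -93/128
g(RBRBRRRBR) = { -1; -3/4; -47/64 | -93/128; -23/32; -11/16; -5/8; -1/2; 0 } → -187/256
g(RBRBRRRBRB) = { -1; -3/4; -47/64; -187/256 | -93/128; -23/32; -11/16; -5/8; -1/2; 0 } → -373/512
g(RBRBRRRBRBR) = { -1; -3/4; -47/64; -187/256 | -373/512; -93/128; -23/32; -11/16; -5/8; -1/2; 0 } → -747/1024
g(RBRBRRRBRBRR) = { -1; -3/4; -47/64; -187/256 | -747/1024; -373/512; -93/128; -23/32; -11/16; -5/8; -1/2; 0 } → -1495/2048
g(RBRBRRRBRBRRB) = { -1; -3/4; -47/64; -187/256; -1495/2048 | -747/1024; -373/512; -93/128; -23/32; -11/16; -5/8; -1/2; 0 } → -2989/4096
g(RBRBRRRBRBRRBR) = { -1; -3/4; -47/64; -187/256; -1495/2048 | -2989/4096; -747/1024; -373/512; -93/128; -23/32; -11/16; -5/8; -1/2; 0 } → -5979/8192
g(RBRBRRRBRBRRBRR) = { -1; -3/4; -47/64; -187/256; -1495/2048 | -5979/8192; -2989/4096; -747/1024; -373/512; -93/128; -23/32; -11/16; -5/8; -1/2; 0 } → -11959/16384

-11959/16384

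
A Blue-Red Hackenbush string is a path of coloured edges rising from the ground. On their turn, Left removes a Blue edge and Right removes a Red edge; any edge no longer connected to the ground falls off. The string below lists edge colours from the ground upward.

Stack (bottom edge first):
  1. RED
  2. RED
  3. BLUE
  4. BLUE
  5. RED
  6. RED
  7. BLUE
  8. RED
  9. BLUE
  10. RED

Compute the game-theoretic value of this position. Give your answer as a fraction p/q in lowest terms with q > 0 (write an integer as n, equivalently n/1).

-363/256

1 of 10 · R · max L −∞ · min R 0 -> -1
2 of 10 · RR · max L −∞ · min R -1 -> -2
3 of 10 · RRB · max L -2 · min R -1 -> -3/2
4 of 10 · RRBB · max L -3/2 · min R -1 -> -5/4
5 of 10 · RRBBR · max L -3/2 · min R -5/4 -> -11/8
6 of 10 · RRBBRR · max L -3/2 · min R -11/8 -> -23/16
7 of 10 · RRBBRRB · max L -23/16 · min R -11/8 -> -45/32
8 of 10 · RRBBRRBR · max L -23/16 · min R -45/32 -> -91/64
9 of 10 · RRBBRRBRB · max L -91/64 · min R -45/32 -> -181/128
10 of 10 · RRBBRRBRBR · max L -91/64 · min R -181/128 -> -363/256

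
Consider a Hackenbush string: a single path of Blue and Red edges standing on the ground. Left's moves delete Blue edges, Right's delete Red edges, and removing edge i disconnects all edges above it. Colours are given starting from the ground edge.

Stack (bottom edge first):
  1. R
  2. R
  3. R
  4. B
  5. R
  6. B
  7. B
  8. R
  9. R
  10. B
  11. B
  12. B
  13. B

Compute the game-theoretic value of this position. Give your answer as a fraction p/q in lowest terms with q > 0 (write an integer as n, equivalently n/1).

Prefix values for R R R B R B B R R B B B B via {L|R} + simplicity:
R: Left { none }, Right { 0 } gives simplest -1
RR: Left { none }, Right { -1 0 } gives simplest -2
RRR: Left { none }, Right { -2 -1 0 } gives simplest -3
RRRB: Left { -3 }, Right { -2 -1 0 } gives simplest -5/2
RRRBR: Left { -3 }, Right { -5/2 -2 -1 0 } gives simplest -11/4
RRRBRB: Left { -3 -11/4 }, Right { -5/2 -2 -1 0 } gives simplest -21/8
RRRBRBB: Left { -3 -11/4 -21/8 }, Right { -5/2 -2 -1 0 } gives simplest -41/16
RRRBRBBR: Left { -3 -11/4 -21/8 }, Right { -41/16 -5/2 -2 -1 0 } gives simplest -83/32
RRRBRBBRR: Left { -3 -11/4 -21/8 }, Right { -83/32 -41/16 -5/2 -2 -1 0 } gives simplest -167/64
RRRBRBBRRB: Left { -3 -11/4 -21/8 -167/64 }, Right { -83/32 -41/16 -5/2 -2 -1 0 } gives simplest -333/128
RRRBRBBRRBB: Left { -3 -11/4 -21/8 -167/64 -333/128 }, Right { -83/32 -41/16 -5/2 -2 -1 0 } gives simplest -665/256
RRRBRBBRRBBB: Left { -3 -11/4 -21/8 -167/64 -333/128 -665/256 }, Right { -83/32 -41/16 -5/2 -2 -1 0 } gives simplest -1329/512
RRRBRBBRRBBBB: Left { -3 -11/4 -21/8 -167/64 -333/128 -665/256 -1329/512 }, Right { -83/32 -41/16 -5/2 -2 -1 0 } gives simplest -2657/1024

-2657/1024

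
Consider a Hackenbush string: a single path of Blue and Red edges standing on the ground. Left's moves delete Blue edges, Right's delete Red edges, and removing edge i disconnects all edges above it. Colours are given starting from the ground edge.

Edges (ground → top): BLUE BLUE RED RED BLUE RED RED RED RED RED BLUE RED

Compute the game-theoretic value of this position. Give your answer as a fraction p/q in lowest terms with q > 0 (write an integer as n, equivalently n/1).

G(B) = { 0 | — } ⇒ 1
G(BB) = { 0,1 | — } ⇒ 2
G(BBR) = { 0,1 | 2 } ⇒ 3/2
G(BBRR) = { 0,1 | 3/2,2 } ⇒ 5/4
G(BBRRB) = { 0,1,5/4 | 3/2,2 } ⇒ 11/8
G(BBRRBR) = { 0,1,5/4 | 11/8,3/2,2 } ⇒ 21/16
G(BBRRBRR) = { 0,1,5/4 | 21/16,11/8,3/2,2 } ⇒ 41/32
G(BBRRBRRR) = { 0,1,5/4 | 41/32,21/16,11/8,3/2,2 } ⇒ 81/64
G(BBRRBRRRR) = { 0,1,5/4 | 81/64,41/32,21/16,11/8,3/2,2 } ⇒ 161/128
G(BBRRBRRRRR) = { 0,1,5/4 | 161/128,81/64,41/32,21/16,11/8,3/2,2 } ⇒ 321/256
G(BBRRBRRRRRB) = { 0,1,5/4,321/256 | 161/128,81/64,41/32,21/16,11/8,3/2,2 } ⇒ 643/512
G(BBRRBRRRRRBR) = { 0,1,5/4,321/256 | 643/512,161/128,81/64,41/32,21/16,11/8,3/2,2 } ⇒ 1285/1024

1285/1024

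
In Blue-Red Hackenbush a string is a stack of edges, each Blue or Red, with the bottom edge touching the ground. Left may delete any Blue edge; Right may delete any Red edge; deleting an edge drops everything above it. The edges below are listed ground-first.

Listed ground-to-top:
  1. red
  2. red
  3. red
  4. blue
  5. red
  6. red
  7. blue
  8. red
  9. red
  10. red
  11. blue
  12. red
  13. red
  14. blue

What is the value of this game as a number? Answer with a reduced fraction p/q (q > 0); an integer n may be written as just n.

Prefix values for red red red blue red red blue red red red blue red red blue via {L|R} + simplicity:
val(r) = { none | 0 } ⇒ -1
val(rr) = { none | -1; 0 } ⇒ -2
val(rrr) = { none | -2; -1; 0 } ⇒ -3
val(rrrb) = { -3 | -2; -1; 0 } ⇒ -5/2
val(rrrbr) = { -3 | -5/2; -2; -1; 0 } ⇒ -11/4
val(rrrbrr) = { -3 | -11/4; -5/2; -2; -1; 0 } ⇒ -23/8
val(rrrbrrb) = { -3; -23/8 | -11/4; -5/2; -2; -1; 0 } ⇒ -45/16
val(rrrbrrbr) = { -3; -23/8 | -45/16; -11/4; -5/2; -2; -1; 0 } ⇒ -91/32
val(rrrbrrbrr) = { -3; -23/8 | -91/32; -45/16; -11/4; -5/2; -2; -1; 0 } ⇒ -183/64
val(rrrbrrbrrr) = { -3; -23/8 | -183/64; -91/32; -45/16; -11/4; -5/2; -2; -1; 0 } ⇒ -367/128
val(rrrbrrbrrrb) = { -3; -23/8; -367/128 | -183/64; -91/32; -45/16; -11/4; -5/2; -2; -1; 0 } ⇒ -733/256
val(rrrbrrbrrrbr) = { -3; -23/8; -367/128 | -733/256; -183/64; -91/32; -45/16; -11/4; -5/2; -2; -1; 0 } ⇒ -1467/512
val(rrrbrrbrrrbrr) = { -3; -23/8; -367/128 | -1467/512; -733/256; -183/64; -91/32; -45/16; -11/4; -5/2; -2; -1; 0 } ⇒ -2935/1024
val(rrrbrrbrrrbrrb) = { -3; -23/8; -367/128; -2935/1024 | -1467/512; -733/256; -183/64; -91/32; -45/16; -11/4; -5/2; -2; -1; 0 } ⇒ -5869/2048

-5869/2048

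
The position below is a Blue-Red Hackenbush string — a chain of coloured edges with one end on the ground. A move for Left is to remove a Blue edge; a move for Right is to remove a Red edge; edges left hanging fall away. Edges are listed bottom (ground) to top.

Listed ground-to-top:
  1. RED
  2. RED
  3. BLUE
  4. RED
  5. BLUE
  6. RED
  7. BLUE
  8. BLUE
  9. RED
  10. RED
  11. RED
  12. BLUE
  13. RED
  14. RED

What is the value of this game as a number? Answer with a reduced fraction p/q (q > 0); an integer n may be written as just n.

value(R) = { — | 0 } -> -1
value(RR) = { — | -1 0 } -> -2
value(RRB) = { -2 | -1 0 } -> -3/2
value(RRBR) = { -2 | -3/2 -1 0 } -> -7/4
value(RRBRB) = { -2 -7/4 | -3/2 -1 0 } -> -13/8
value(RRBRBR) = { -2 -7/4 | -13/8 -3/2 -1 0 } -> -27/16
value(RRBRBRB) = { -2 -7/4 -27/16 | -13/8 -3/2 -1 0 } -> -53/32
value(RRBRBRBB) = { -2 -7/4 -27/16 -53/32 | -13/8 -3/2 -1 0 } -> -105/64
value(RRBRBRBBR) = { -2 -7/4 -27/16 -53/32 | -105/64 -13/8 -3/2 -1 0 } -> -211/128
value(RRBRBRBBRR) = { -2 -7/4 -27/16 -53/32 | -211/128 -105/64 -13/8 -3/2 -1 0 } -> -423/256
value(RRBRBRBBRRR) = { -2 -7/4 -27/16 -53/32 | -423/256 -211/128 -105/64 -13/8 -3/2 -1 0 } -> -847/512
value(RRBRBRBBRRRB) = { -2 -7/4 -27/16 -53/32 -847/512 | -423/256 -211/128 -105/64 -13/8 -3/2 -1 0 } -> -1693/1024
value(RRBRBRBBRRRBR) = { -2 -7/4 -27/16 -53/32 -847/512 | -1693/1024 -423/256 -211/128 -105/64 -13/8 -3/2 -1 0 } -> -3387/2048
value(RRBRBRBBRRRBRR) = { -2 -7/4 -27/16 -53/32 -847/512 | -3387/2048 -1693/1024 -423/256 -211/128 -105/64 -13/8 -3/2 -1 0 } -> -6775/4096

-6775/4096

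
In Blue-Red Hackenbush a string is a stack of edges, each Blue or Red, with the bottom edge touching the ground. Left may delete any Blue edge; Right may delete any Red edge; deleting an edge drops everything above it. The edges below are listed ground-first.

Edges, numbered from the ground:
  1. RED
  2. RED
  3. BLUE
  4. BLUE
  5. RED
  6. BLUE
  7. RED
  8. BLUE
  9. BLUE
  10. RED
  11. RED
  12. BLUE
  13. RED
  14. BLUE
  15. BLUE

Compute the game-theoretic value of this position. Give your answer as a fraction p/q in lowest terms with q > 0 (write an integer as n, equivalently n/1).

-10857/8192

G(R) = { (no moves) | 0 } = -1
G(RR) = { (no moves) | -1; 0 } = -2
G(RRB) = { -2 | -1; 0 } = -3/2
G(RRBB) = { -2; -3/2 | -1; 0 } = -5/4
G(RRBBR) = { -2; -3/2 | -5/4; -1; 0 } = -11/8
G(RRBBRB) = { -2; -3/2; -11/8 | -5/4; -1; 0 } = -21/16
G(RRBBRBR) = { -2; -3/2; -11/8 | -21/16; -5/4; -1; 0 } = -43/32
G(RRBBRBRB) = { -2; -3/2; -11/8; -43/32 | -21/16; -5/4; -1; 0 } = -85/64
G(RRBBRBRBB) = { -2; -3/2; -11/8; -43/32; -85/64 | -21/16; -5/4; -1; 0 } = -169/128
G(RRBBRBRBBR) = { -2; -3/2; -11/8; -43/32; -85/64 | -169/128; -21/16; -5/4; -1; 0 } = -339/256
G(RRBBRBRBBRR) = { -2; -3/2; -11/8; -43/32; -85/64 | -339/256; -169/128; -21/16; -5/4; -1; 0 } = -679/512
G(RRBBRBRBBRRB) = { -2; -3/2; -11/8; -43/32; -85/64; -679/512 | -339/256; -169/128; -21/16; -5/4; -1; 0 } = -1357/1024
G(RRBBRBRBBRRBR) = { -2; -3/2; -11/8; -43/32; -85/64; -679/512 | -1357/1024; -339/256; -169/128; -21/16; -5/4; -1; 0 } = -2715/2048
G(RRBBRBRBBRRBRB) = { -2; -3/2; -11/8; -43/32; -85/64; -679/512; -2715/2048 | -1357/1024; -339/256; -169/128; -21/16; -5/4; -1; 0 } = -5429/4096
G(RRBBRBRBBRRBRBB) = { -2; -3/2; -11/8; -43/32; -85/64; -679/512; -2715/2048; -5429/4096 | -1357/1024; -339/256; -169/128; -21/16; -5/4; -1; 0 } = -10857/8192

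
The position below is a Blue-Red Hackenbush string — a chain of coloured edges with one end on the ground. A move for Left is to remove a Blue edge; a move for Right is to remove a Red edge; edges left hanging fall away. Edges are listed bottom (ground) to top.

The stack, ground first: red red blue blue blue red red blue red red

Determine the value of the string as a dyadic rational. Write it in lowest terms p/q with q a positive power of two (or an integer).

-311/256

val(r) = { — | 0 } ⇒ -1
val(rr) = { — | -1; 0 } ⇒ -2
val(rrb) = { -2 | -1; 0 } ⇒ -3/2
val(rrbb) = { -2; -3/2 | -1; 0 } ⇒ -5/4
val(rrbbb) = { -2; -3/2; -5/4 | -1; 0 } ⇒ -9/8
val(rrbbbr) = { -2; -3/2; -5/4 | -9/8; -1; 0 } ⇒ -19/16
val(rrbbbrr) = { -2; -3/2; -5/4 | -19/16; -9/8; -1; 0 } ⇒ -39/32
val(rrbbbrrb) = { -2; -3/2; -5/4; -39/32 | -19/16; -9/8; -1; 0 } ⇒ -77/64
val(rrbbbrrbr) = { -2; -3/2; -5/4; -39/32 | -77/64; -19/16; -9/8; -1; 0 } ⇒ -155/128
val(rrbbbrrbrr) = { -2; -3/2; -5/4; -39/32 | -155/128; -77/64; -19/16; -9/8; -1; 0 } ⇒ -311/256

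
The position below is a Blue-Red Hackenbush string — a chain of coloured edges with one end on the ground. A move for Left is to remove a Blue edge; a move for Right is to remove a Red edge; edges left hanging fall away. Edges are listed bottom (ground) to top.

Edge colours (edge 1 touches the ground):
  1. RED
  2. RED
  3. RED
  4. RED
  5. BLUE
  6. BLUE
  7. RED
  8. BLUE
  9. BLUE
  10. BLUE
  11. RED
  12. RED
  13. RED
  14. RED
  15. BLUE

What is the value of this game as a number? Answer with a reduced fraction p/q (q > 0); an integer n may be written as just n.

Recurse on prefixes of the 15-edge string RED RED RED RED BLUE BLUE RED BLUE BLUE BLUE RED RED RED RED BLUE:
G(R) = { none | 0 } — -1
G(RR) = { none | -1 0 } — -2
G(RRR) = { none | -2 -1 0 } — -3
G(RRRR) = { none | -3 -2 -1 0 } — -4
G(RRRRB) = { -4 | -3 -2 -1 0 } — -7/2
G(RRRRBB) = { -4 -7/2 | -3 -2 -1 0 } — -13/4
G(RRRRBBR) = { -4 -7/2 | -13/4 -3 -2 -1 0 } — -27/8
G(RRRRBBRB) = { -4 -7/2 -27/8 | -13/4 -3 -2 -1 0 } — -53/16
G(RRRRBBRBB) = { -4 -7/2 -27/8 -53/16 | -13/4 -3 -2 -1 0 } — -105/32
G(RRRRBBRBBB) = { -4 -7/2 -27/8 -53/16 -105/32 | -13/4 -3 -2 -1 0 } — -209/64
G(RRRRBBRBBBR) = { -4 -7/2 -27/8 -53/16 -105/32 | -209/64 -13/4 -3 -2 -1 0 } — -419/128
G(RRRRBBRBBBRR) = { -4 -7/2 -27/8 -53/16 -105/32 | -419/128 -209/64 -13/4 -3 -2 -1 0 } — -839/256
G(RRRRBBRBBBRRR) = { -4 -7/2 -27/8 -53/16 -105/32 | -839/256 -419/128 -209/64 -13/4 -3 -2 -1 0 } — -1679/512
G(RRRRBBRBBBRRRR) = { -4 -7/2 -27/8 -53/16 -105/32 | -1679/512 -839/256 -419/128 -209/64 -13/4 -3 -2 -1 0 } — -3359/1024
G(RRRRBBRBBBRRRRB) = { -4 -7/2 -27/8 -53/16 -105/32 -3359/1024 | -1679/512 -839/256 -419/128 -209/64 -13/4 -3 -2 -1 0 } — -6717/2048

-6717/2048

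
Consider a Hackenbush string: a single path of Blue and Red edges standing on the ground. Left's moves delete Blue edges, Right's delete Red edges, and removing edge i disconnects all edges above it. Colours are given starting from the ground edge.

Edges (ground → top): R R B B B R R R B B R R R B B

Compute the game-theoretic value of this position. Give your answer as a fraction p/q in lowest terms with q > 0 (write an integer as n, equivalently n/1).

Recurse on prefixes of the 15-edge string R R B B B R R R B B R R R B B:
1 of 15 · R · max L −∞ · min R 0 — -1
2 of 15 · RR · max L −∞ · min R -1 — -2
3 of 15 · RRB · max L -2 · min R -1 — -3/2
4 of 15 · RRBB · max L -3/2 · min R -1 — -5/4
5 of 15 · RRBBB · max L -5/4 · min R -1 — -9/8
6 of 15 · RRBBBR · max L -5/4 · min R -9/8 — -19/16
7 of 15 · RRBBBRR · max L -5/4 · min R -19/16 — -39/32
8 of 15 · RRBBBRRR · max L -5/4 · min R -39/32 — -79/64
9 of 15 · RRBBBRRRB · max L -79/64 · min R -39/32 — -157/128
10 of 15 · RRBBBRRRBB · max L -157/128 · min R -39/32 — -313/256
11 of 15 · RRBBBRRRBBR · max L -157/128 · min R -313/256 — -627/512
12 of 15 · RRBBBRRRBBRR · max L -157/128 · min R -627/512 — -1255/1024
13 of 15 · RRBBBRRRBBRRR · max L -157/128 · min R -1255/1024 — -2511/2048
14 of 15 · RRBBBRRRBBRRRB · max L -2511/2048 · min R -1255/1024 — -5021/4096
15 of 15 · RRBBBRRRBBRRRBB · max L -5021/4096 · min R -1255/1024 — -10041/8192

-10041/8192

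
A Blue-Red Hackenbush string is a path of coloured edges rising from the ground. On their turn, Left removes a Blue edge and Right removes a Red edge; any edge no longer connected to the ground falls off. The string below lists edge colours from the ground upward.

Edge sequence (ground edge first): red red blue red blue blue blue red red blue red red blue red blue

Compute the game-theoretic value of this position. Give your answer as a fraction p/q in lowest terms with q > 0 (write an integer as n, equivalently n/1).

r: Left { — }, Right { 0 } gives simplest -1
rr: Left { — }, Right { -1, 0 } gives simplest -2
rrb: Left { -2 }, Right { -1, 0 } gives simplest -3/2
rrbr: Left { -2 }, Right { -3/2, -1, 0 } gives simplest -7/4
rrbrb: Left { -2, -7/4 }, Right { -3/2, -1, 0 } gives simplest -13/8
rrbrbb: Left { -2, -7/4, -13/8 }, Right { -3/2, -1, 0 } gives simplest -25/16
rrbrbbb: Left { -2, -7/4, -13/8, -25/16 }, Right { -3/2, -1, 0 } gives simplest -49/32
rrbrbbbr: Left { -2, -7/4, -13/8, -25/16 }, Right { -49/32, -3/2, -1, 0 } gives simplest -99/64
rrbrbbbrr: Left { -2, -7/4, -13/8, -25/16 }, Right { -99/64, -49/32, -3/2, -1, 0 } gives simplest -199/128
rrbrbbbrrb: Left { -2, -7/4, -13/8, -25/16, -199/128 }, Right { -99/64, -49/32, -3/2, -1, 0 } gives simplest -397/256
rrbrbbbrrbr: Left { -2, -7/4, -13/8, -25/16, -199/128 }, Right { -397/256, -99/64, -49/32, -3/2, -1, 0 } gives simplest -795/512
rrbrbbbrrbrr: Left { -2, -7/4, -13/8, -25/16, -199/128 }, Right { -795/512, -397/256, -99/64, -49/32, -3/2, -1, 0 } gives simplest -1591/1024
rrbrbbbrrbrrb: Left { -2, -7/4, -13/8, -25/16, -199/128, -1591/1024 }, Right { -795/512, -397/256, -99/64, -49/32, -3/2, -1, 0 } gives simplest -3181/2048
rrbrbbbrrbrrbr: Left { -2, -7/4, -13/8, -25/16, -199/128, -1591/1024 }, Right { -3181/2048, -795/512, -397/256, -99/64, -49/32, -3/2, -1, 0 } gives simplest -6363/4096
rrbrbbbrrbrrbrb: Left { -2, -7/4, -13/8, -25/16, -199/128, -1591/1024, -6363/4096 }, Right { -3181/2048, -795/512, -397/256, -99/64, -49/32, -3/2, -1, 0 } gives simplest -12725/8192

-12725/8192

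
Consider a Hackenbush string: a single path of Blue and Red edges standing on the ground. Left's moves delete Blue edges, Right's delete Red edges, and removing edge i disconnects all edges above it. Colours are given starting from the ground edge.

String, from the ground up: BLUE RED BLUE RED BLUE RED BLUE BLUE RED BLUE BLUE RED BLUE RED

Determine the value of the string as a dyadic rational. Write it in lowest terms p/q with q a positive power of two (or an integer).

Prefix values for BLUE RED BLUE RED BLUE RED BLUE BLUE RED BLUE BLUE RED BLUE RED via {L|R} + simplicity:
g_1 [B]  L=[0]  R=[(no moves)]  → 1
g_2 [BR]  L=[0]  R=[1]  → 1/2
g_3 [BRB]  L=[0,1/2]  R=[1]  → 3/4
g_4 [BRBR]  L=[0,1/2]  R=[3/4,1]  → 5/8
g_5 [BRBRB]  L=[0,1/2,5/8]  R=[3/4,1]  → 11/16
g_6 [BRBRBR]  L=[0,1/2,5/8]  R=[11/16,3/4,1]  → 21/32
g_7 [BRBRBRB]  L=[0,1/2,5/8,21/32]  R=[11/16,3/4,1]  → 43/64
g_8 [BRBRBRBB]  L=[0,1/2,5/8,21/32,43/64]  R=[11/16,3/4,1]  → 87/128
g_9 [BRBRBRBBR]  L=[0,1/2,5/8,21/32,43/64]  R=[87/128,11/16,3/4,1]  → 173/256
g_10 [BRBRBRBBRB]  L=[0,1/2,5/8,21/32,43/64,173/256]  R=[87/128,11/16,3/4,1]  → 347/512
g_11 [BRBRBRBBRBB]  L=[0,1/2,5/8,21/32,43/64,173/256,347/512]  R=[87/128,11/16,3/4,1]  → 695/1024
g_12 [BRBRBRBBRBBR]  L=[0,1/2,5/8,21/32,43/64,173/256,347/512]  R=[695/1024,87/128,11/16,3/4,1]  → 1389/2048
g_13 [BRBRBRBBRBBRB]  L=[0,1/2,5/8,21/32,43/64,173/256,347/512,1389/2048]  R=[695/1024,87/128,11/16,3/4,1]  → 2779/4096
g_14 [BRBRBRBBRBBRBR]  L=[0,1/2,5/8,21/32,43/64,173/256,347/512,1389/2048]  R=[2779/4096,695/1024,87/128,11/16,3/4,1]  → 5557/8192

5557/8192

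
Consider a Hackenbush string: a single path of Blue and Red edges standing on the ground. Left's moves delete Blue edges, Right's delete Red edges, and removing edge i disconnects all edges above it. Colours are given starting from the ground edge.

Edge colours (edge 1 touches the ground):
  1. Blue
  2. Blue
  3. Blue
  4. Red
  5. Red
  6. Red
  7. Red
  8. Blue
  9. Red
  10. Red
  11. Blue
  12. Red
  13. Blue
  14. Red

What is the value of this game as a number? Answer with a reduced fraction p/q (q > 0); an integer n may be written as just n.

4245/2048

1 of 14 · B · max L 0 · min R +∞ ⇒ 1
2 of 14 · BB · max L 1 · min R +∞ ⇒ 2
3 of 14 · BBB · max L 2 · min R +∞ ⇒ 3
4 of 14 · BBBR · max L 2 · min R 3 ⇒ 5/2
5 of 14 · BBBRR · max L 2 · min R 5/2 ⇒ 9/4
6 of 14 · BBBRRR · max L 2 · min R 9/4 ⇒ 17/8
7 of 14 · BBBRRRR · max L 2 · min R 17/8 ⇒ 33/16
8 of 14 · BBBRRRRB · max L 33/16 · min R 17/8 ⇒ 67/32
9 of 14 · BBBRRRRBR · max L 33/16 · min R 67/32 ⇒ 133/64
10 of 14 · BBBRRRRBRR · max L 33/16 · min R 133/64 ⇒ 265/128
11 of 14 · BBBRRRRBRRB · max L 265/128 · min R 133/64 ⇒ 531/256
12 of 14 · BBBRRRRBRRBR · max L 265/128 · min R 531/256 ⇒ 1061/512
13 of 14 · BBBRRRRBRRBRB · max L 1061/512 · min R 531/256 ⇒ 2123/1024
14 of 14 · BBBRRRRBRRBRBR · max L 1061/512 · min R 2123/1024 ⇒ 4245/2048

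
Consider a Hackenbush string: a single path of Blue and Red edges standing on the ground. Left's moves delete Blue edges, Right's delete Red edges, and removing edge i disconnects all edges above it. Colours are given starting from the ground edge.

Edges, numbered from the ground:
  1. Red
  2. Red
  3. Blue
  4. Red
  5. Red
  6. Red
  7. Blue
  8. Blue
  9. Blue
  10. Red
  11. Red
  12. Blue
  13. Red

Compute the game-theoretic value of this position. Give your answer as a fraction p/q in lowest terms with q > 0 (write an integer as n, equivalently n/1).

Recurse on prefixes of the 13-edge string Red Red Blue Red Red Red Blue Blue Blue Red Red Blue Red:
R: Left {  }, Right { 0 } — simplest -1
RR: Left {  }, Right { -1, 0 } — simplest -2
RRB: Left { -2 }, Right { -1, 0 } — simplest -3/2
RRBR: Left { -2 }, Right { -3/2, -1, 0 } — simplest -7/4
RRBRR: Left { -2 }, Right { -7/4, -3/2, -1, 0 } — simplest -15/8
RRBRRR: Left { -2 }, Right { -15/8, -7/4, -3/2, -1, 0 } — simplest -31/16
RRBRRRB: Left { -2, -31/16 }, Right { -15/8, -7/4, -3/2, -1, 0 } — simplest -61/32
RRBRRRBB: Left { -2, -31/16, -61/32 }, Right { -15/8, -7/4, -3/2, -1, 0 } — simplest -121/64
RRBRRRBBB: Left { -2, -31/16, -61/32, -121/64 }, Right { -15/8, -7/4, -3/2, -1, 0 } — simplest -241/128
RRBRRRBBBR: Left { -2, -31/16, -61/32, -121/64 }, Right { -241/128, -15/8, -7/4, -3/2, -1, 0 } — simplest -483/256
RRBRRRBBBRR: Left { -2, -31/16, -61/32, -121/64 }, Right { -483/256, -241/128, -15/8, -7/4, -3/2, -1, 0 } — simplest -967/512
RRBRRRBBBRRB: Left { -2, -31/16, -61/32, -121/64, -967/512 }, Right { -483/256, -241/128, -15/8, -7/4, -3/2, -1, 0 } — simplest -1933/1024
RRBRRRBBBRRBR: Left { -2, -31/16, -61/32, -121/64, -967/512 }, Right { -1933/1024, -483/256, -241/128, -15/8, -7/4, -3/2, -1, 0 } — simplest -3867/2048

-3867/2048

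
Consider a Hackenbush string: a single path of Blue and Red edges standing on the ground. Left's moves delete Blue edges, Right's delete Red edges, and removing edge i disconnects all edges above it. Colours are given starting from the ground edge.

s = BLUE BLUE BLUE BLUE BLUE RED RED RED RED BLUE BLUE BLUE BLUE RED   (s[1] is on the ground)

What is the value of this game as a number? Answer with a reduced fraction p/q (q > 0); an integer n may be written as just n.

Prefix values for BLUE BLUE BLUE BLUE BLUE RED RED RED RED BLUE BLUE BLUE BLUE RED via {L|R} + simplicity:
edge 1 of 14 (BLUE): { 0 | none } → 1
edge 2 of 14 (BLUE): { 0, 1 | none } → 2
edge 3 of 14 (BLUE): { 0, 1, 2 | none } → 3
edge 4 of 14 (BLUE): { 0, 1, 2, 3 | none } → 4
edge 5 of 14 (BLUE): { 0, 1, 2, 3, 4 | none } → 5
edge 6 of 14 (RED): { 0, 1, 2, 3, 4 | 5 } → 9/2
edge 7 of 14 (RED): { 0, 1, 2, 3, 4 | 9/2, 5 } → 17/4
edge 8 of 14 (RED): { 0, 1, 2, 3, 4 | 17/4, 9/2, 5 } → 33/8
edge 9 of 14 (RED): { 0, 1, 2, 3, 4 | 33/8, 17/4, 9/2, 5 } → 65/16
edge 10 of 14 (BLUE): { 0, 1, 2, 3, 4, 65/16 | 33/8, 17/4, 9/2, 5 } → 131/32
edge 11 of 14 (BLUE): { 0, 1, 2, 3, 4, 65/16, 131/32 | 33/8, 17/4, 9/2, 5 } → 263/64
edge 12 of 14 (BLUE): { 0, 1, 2, 3, 4, 65/16, 131/32, 263/64 | 33/8, 17/4, 9/2, 5 } → 527/128
edge 13 of 14 (BLUE): { 0, 1, 2, 3, 4, 65/16, 131/32, 263/64, 527/128 | 33/8, 17/4, 9/2, 5 } → 1055/256
edge 14 of 14 (RED): { 0, 1, 2, 3, 4, 65/16, 131/32, 263/64, 527/128 | 1055/256, 33/8, 17/4, 9/2, 5 } → 2109/512

2109/512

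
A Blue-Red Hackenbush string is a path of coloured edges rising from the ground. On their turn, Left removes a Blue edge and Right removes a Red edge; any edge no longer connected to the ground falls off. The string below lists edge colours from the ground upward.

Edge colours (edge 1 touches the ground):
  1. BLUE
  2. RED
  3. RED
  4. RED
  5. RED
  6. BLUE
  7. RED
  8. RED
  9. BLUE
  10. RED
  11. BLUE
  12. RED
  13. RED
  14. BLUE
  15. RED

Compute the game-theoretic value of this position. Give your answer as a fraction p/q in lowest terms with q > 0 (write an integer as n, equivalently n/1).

step 1: add BLUE to get B; options L={ 0 } R={  } = 1
step 2: add RED to get BR; options L={ 0 } R={ 1 } = 1/2
step 3: add RED to get BRR; options L={ 0 } R={ 1/2 1 } = 1/4
step 4: add RED to get BRRR; options L={ 0 } R={ 1/4 1/2 1 } = 1/8
step 5: add RED to get BRRRR; options L={ 0 } R={ 1/8 1/4 1/2 1 } = 1/16
step 6: add BLUE to get BRRRRB; options L={ 0 1/16 } R={ 1/8 1/4 1/2 1 } = 3/32
step 7: add RED to get BRRRRBR; options L={ 0 1/16 } R={ 3/32 1/8 1/4 1/2 1 } = 5/64
step 8: add RED to get BRRRRBRR; options L={ 0 1/16 } R={ 5/64 3/32 1/8 1/4 1/2 1 } = 9/128
step 9: add BLUE to get BRRRRBRRB; options L={ 0 1/16 9/128 } R={ 5/64 3/32 1/8 1/4 1/2 1 } = 19/256
step 10: add RED to get BRRRRBRRBR; options L={ 0 1/16 9/128 } R={ 19/256 5/64 3/32 1/8 1/4 1/2 1 } = 37/512
step 11: add BLUE to get BRRRRBRRBRB; options L={ 0 1/16 9/128 37/512 } R={ 19/256 5/64 3/32 1/8 1/4 1/2 1 } = 75/1024
step 12: add RED to get BRRRRBRRBRBR; options L={ 0 1/16 9/128 37/512 } R={ 75/1024 19/256 5/64 3/32 1/8 1/4 1/2 1 } = 149/2048
step 13: add RED to get BRRRRBRRBRBRR; options L={ 0 1/16 9/128 37/512 } R={ 149/2048 75/1024 19/256 5/64 3/32 1/8 1/4 1/2 1 } = 297/4096
step 14: add BLUE to get BRRRRBRRBRBRRB; options L={ 0 1/16 9/128 37/512 297/4096 } R={ 149/2048 75/1024 19/256 5/64 3/32 1/8 1/4 1/2 1 } = 595/8192
step 15: add RED to get BRRRRBRRBRBRRBR; options L={ 0 1/16 9/128 37/512 297/4096 } R={ 595/8192 149/2048 75/1024 19/256 5/64 3/32 1/8 1/4 1/2 1 } = 1189/16384

1189/16384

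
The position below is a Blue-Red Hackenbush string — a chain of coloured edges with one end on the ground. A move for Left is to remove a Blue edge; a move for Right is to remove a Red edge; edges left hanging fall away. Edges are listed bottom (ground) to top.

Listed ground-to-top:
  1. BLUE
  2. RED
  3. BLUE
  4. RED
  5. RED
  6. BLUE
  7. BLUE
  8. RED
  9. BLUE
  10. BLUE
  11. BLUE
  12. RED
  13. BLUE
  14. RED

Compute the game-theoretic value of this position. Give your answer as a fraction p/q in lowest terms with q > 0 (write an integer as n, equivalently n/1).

v(B) = { 0 | none } gives 1
v(BR) = { 0 | 1 } gives 1/2
v(BRB) = { 0 1/2 | 1 } gives 3/4
v(BRBR) = { 0 1/2 | 3/4 1 } gives 5/8
v(BRBRR) = { 0 1/2 | 5/8 3/4 1 } gives 9/16
v(BRBRRB) = { 0 1/2 9/16 | 5/8 3/4 1 } gives 19/32
v(BRBRRBB) = { 0 1/2 9/16 19/32 | 5/8 3/4 1 } gives 39/64
v(BRBRRBBR) = { 0 1/2 9/16 19/32 | 39/64 5/8 3/4 1 } gives 77/128
v(BRBRRBBRB) = { 0 1/2 9/16 19/32 77/128 | 39/64 5/8 3/4 1 } gives 155/256
v(BRBRRBBRBB) = { 0 1/2 9/16 19/32 77/128 155/256 | 39/64 5/8 3/4 1 } gives 311/512
v(BRBRRBBRBBB) = { 0 1/2 9/16 19/32 77/128 155/256 311/512 | 39/64 5/8 3/4 1 } gives 623/1024
v(BRBRRBBRBBBR) = { 0 1/2 9/16 19/32 77/128 155/256 311/512 | 623/1024 39/64 5/8 3/4 1 } gives 1245/2048
v(BRBRRBBRBBBRB) = { 0 1/2 9/16 19/32 77/128 155/256 311/512 1245/2048 | 623/1024 39/64 5/8 3/4 1 } gives 2491/4096
v(BRBRRBBRBBBRBR) = { 0 1/2 9/16 19/32 77/128 155/256 311/512 1245/2048 | 2491/4096 623/1024 39/64 5/8 3/4 1 } gives 4981/8192

4981/8192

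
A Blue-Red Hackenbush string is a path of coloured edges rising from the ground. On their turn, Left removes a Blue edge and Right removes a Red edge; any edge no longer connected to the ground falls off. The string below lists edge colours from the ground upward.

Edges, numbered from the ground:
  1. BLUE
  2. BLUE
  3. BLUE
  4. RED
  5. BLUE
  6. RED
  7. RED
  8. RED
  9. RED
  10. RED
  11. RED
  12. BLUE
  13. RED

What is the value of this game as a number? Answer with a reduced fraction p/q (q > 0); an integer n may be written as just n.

Build g(s[:k]) for k = 1..13, string s = BLUE BLUE BLUE RED BLUE RED RED RED RED RED RED BLUE RED.
B: Left { 0 }, Right { ∅ } → simplest 1
BB: Left { 0,1 }, Right { ∅ } → simplest 2
BBB: Left { 0,1,2 }, Right { ∅ } → simplest 3
BBBR: Left { 0,1,2 }, Right { 3 } → simplest 5/2
BBBRB: Left { 0,1,2,5/2 }, Right { 3 } → simplest 11/4
BBBRBR: Left { 0,1,2,5/2 }, Right { 11/4,3 } → simplest 21/8
BBBRBRR: Left { 0,1,2,5/2 }, Right { 21/8,11/4,3 } → simplest 41/16
BBBRBRRR: Left { 0,1,2,5/2 }, Right { 41/16,21/8,11/4,3 } → simplest 81/32
BBBRBRRRR: Left { 0,1,2,5/2 }, Right { 81/32,41/16,21/8,11/4,3 } → simplest 161/64
BBBRBRRRRR: Left { 0,1,2,5/2 }, Right { 161/64,81/32,41/16,21/8,11/4,3 } → simplest 321/128
BBBRBRRRRRR: Left { 0,1,2,5/2 }, Right { 321/128,161/64,81/32,41/16,21/8,11/4,3 } → simplest 641/256
BBBRBRRRRRRB: Left { 0,1,2,5/2,641/256 }, Right { 321/128,161/64,81/32,41/16,21/8,11/4,3 } → simplest 1283/512
BBBRBRRRRRRBR: Left { 0,1,2,5/2,641/256 }, Right { 1283/512,321/128,161/64,81/32,41/16,21/8,11/4,3 } → simplest 2565/1024

2565/1024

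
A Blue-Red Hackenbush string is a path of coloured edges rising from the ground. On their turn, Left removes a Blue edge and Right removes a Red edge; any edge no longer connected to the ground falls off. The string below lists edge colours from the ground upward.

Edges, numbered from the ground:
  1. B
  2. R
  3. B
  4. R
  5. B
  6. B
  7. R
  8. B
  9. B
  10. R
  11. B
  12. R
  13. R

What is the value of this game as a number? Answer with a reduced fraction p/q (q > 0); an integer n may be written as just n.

2921/4096

edge 1 of 13 (B): { 0 |  } ⇒ 1
edge 2 of 13 (R): { 0 | 1 } ⇒ 1/2
edge 3 of 13 (B): { 0; 1/2 | 1 } ⇒ 3/4
edge 4 of 13 (R): { 0; 1/2 | 3/4; 1 } ⇒ 5/8
edge 5 of 13 (B): { 0; 1/2; 5/8 | 3/4; 1 } ⇒ 11/16
edge 6 of 13 (B): { 0; 1/2; 5/8; 11/16 | 3/4; 1 } ⇒ 23/32
edge 7 of 13 (R): { 0; 1/2; 5/8; 11/16 | 23/32; 3/4; 1 } ⇒ 45/64
edge 8 of 13 (B): { 0; 1/2; 5/8; 11/16; 45/64 | 23/32; 3/4; 1 } ⇒ 91/128
edge 9 of 13 (B): { 0; 1/2; 5/8; 11/16; 45/64; 91/128 | 23/32; 3/4; 1 } ⇒ 183/256
edge 10 of 13 (R): { 0; 1/2; 5/8; 11/16; 45/64; 91/128 | 183/256; 23/32; 3/4; 1 } ⇒ 365/512
edge 11 of 13 (B): { 0; 1/2; 5/8; 11/16; 45/64; 91/128; 365/512 | 183/256; 23/32; 3/4; 1 } ⇒ 731/1024
edge 12 of 13 (R): { 0; 1/2; 5/8; 11/16; 45/64; 91/128; 365/512 | 731/1024; 183/256; 23/32; 3/4; 1 } ⇒ 1461/2048
edge 13 of 13 (R): { 0; 1/2; 5/8; 11/16; 45/64; 91/128; 365/512 | 1461/2048; 731/1024; 183/256; 23/32; 3/4; 1 } ⇒ 2921/4096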